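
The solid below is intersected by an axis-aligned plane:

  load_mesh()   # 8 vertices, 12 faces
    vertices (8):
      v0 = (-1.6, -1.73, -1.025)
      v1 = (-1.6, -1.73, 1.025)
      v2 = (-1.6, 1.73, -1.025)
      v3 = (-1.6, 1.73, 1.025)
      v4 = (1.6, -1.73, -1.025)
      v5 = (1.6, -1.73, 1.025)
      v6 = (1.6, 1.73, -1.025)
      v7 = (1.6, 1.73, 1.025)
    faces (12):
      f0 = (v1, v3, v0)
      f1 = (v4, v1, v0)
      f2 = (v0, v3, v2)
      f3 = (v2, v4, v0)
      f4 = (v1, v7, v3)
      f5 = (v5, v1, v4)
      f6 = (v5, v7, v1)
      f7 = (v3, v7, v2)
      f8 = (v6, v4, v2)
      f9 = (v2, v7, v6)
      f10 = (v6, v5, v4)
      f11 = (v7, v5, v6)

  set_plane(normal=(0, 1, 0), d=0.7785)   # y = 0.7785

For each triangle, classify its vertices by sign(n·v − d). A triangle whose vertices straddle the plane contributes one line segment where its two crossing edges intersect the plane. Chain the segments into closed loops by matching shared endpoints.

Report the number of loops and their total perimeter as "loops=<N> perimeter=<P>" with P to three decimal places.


Straddling triangles (8 of 12):
  (v1,v3,v0) [-+-] → (-1.6, 0.7785, 1.025)–(-1.6, 0.7785, 0.46125)  len=0.5637
  (v0,v3,v2) [-++] → (-1.6, 0.7785, 0.46125)–(-1.6, 0.7785, -1.025)  len=1.4862
  (v2,v4,v0) [+--] → (-0.72, 0.7785, -1.025)–(-1.6, 0.7785, -1.025)  len=0.8800
  (v1,v7,v3) [-++] → (0.72, 0.7785, 1.025)–(-1.6, 0.7785, 1.025)  len=2.3200
  (v5,v7,v1) [-+-] → (1.6, 0.7785, 1.025)–(0.72, 0.7785, 1.025)  len=0.8800
  (v6,v4,v2) [+-+] → (1.6, 0.7785, -1.025)–(-0.72, 0.7785, -1.025)  len=2.3200
  (v6,v5,v4) [+--] → (1.6, 0.7785, -0.46125)–(1.6, 0.7785, -1.025)  len=0.5637
  (v7,v5,v6) [+-+] → (1.6, 0.7785, 1.025)–(1.6, 0.7785, -0.46125)  len=1.4862

Chained into 1 loop(s):
  loop 1: 8 segments, perimeter = 10.5000
Total perimeter = 10.500

loops=1 perimeter=10.500


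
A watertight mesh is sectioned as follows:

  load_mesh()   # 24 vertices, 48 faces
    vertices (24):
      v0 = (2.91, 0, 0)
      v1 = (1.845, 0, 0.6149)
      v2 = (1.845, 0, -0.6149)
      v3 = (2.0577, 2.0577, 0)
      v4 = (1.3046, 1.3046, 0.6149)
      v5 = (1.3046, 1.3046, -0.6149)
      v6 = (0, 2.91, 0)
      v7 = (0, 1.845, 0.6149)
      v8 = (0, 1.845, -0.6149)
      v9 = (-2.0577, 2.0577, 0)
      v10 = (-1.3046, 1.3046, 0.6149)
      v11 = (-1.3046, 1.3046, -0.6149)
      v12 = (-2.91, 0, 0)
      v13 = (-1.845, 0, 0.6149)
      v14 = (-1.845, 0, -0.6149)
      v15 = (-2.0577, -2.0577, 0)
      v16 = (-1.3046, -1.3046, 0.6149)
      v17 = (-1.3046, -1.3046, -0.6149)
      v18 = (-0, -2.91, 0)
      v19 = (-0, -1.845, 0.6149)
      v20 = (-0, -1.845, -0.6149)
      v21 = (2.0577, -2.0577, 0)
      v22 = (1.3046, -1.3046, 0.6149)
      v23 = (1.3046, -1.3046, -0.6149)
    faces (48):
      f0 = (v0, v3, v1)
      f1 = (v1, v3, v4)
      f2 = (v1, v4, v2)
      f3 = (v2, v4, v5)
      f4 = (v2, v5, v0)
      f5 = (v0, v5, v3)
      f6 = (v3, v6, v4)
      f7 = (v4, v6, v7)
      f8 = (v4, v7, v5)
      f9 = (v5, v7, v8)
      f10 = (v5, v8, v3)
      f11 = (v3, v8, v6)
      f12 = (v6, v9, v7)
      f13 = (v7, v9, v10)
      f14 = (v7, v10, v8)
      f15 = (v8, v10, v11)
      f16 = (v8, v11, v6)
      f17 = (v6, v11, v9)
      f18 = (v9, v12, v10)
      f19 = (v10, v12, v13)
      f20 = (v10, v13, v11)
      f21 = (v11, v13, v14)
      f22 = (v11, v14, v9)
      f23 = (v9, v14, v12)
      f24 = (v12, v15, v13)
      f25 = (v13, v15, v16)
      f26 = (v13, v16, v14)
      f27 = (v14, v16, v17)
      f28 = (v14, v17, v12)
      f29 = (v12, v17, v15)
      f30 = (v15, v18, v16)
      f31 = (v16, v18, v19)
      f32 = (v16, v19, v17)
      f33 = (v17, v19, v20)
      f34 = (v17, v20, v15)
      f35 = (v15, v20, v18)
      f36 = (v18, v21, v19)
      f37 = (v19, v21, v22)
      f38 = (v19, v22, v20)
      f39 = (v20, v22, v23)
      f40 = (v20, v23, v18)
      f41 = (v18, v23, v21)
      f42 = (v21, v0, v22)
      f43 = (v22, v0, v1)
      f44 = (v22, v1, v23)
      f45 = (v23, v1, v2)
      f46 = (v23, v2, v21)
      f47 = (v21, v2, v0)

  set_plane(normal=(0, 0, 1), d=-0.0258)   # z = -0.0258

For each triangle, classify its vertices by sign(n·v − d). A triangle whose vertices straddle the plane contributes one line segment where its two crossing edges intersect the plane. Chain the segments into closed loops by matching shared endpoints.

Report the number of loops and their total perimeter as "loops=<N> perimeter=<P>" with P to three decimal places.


loops=2 perimeter=28.841

Straddling triangles (32 of 48):
  (v1,v4,v2) [++-] → (1.58614, 0.624931, -0.0258)–(1.845, 0, -0.0258)  len=0.6764
  (v2,v4,v5) [-+-] → (1.58614, 0.624931, -0.0258)–(1.3046, 1.3046, -0.0258)  len=0.7357
  (v2,v5,v0) [--+] → (2.84264, 0.0547385, -0.0258)–(2.86531, 0, -0.0258)  len=0.0592
  (v0,v5,v3) [+-+] → (2.84264, 0.0547385, -0.0258)–(2.0261, 2.0261, -0.0258)  len=2.1338
  (v4,v7,v5) [++-] → (0.679669, 1.56346, -0.0258)–(1.3046, 1.3046, -0.0258)  len=0.6764
  (v5,v7,v8) [-+-] → (0.679669, 1.56346, -0.0258)–(0, 1.845, -0.0258)  len=0.7357
  (v5,v8,v3) [--+] → (1.97136, 2.04878, -0.0258)–(2.0261, 2.0261, -0.0258)  len=0.0592
  (v3,v8,v6) [+-+] → (1.97136, 2.04878, -0.0258)–(0, 2.86531, -0.0258)  len=2.1338
  (v7,v10,v8) [++-] → (-0.624931, 1.58614, -0.0258)–(0, 1.845, -0.0258)  len=0.6764
  (v8,v10,v11) [-+-] → (-0.624931, 1.58614, -0.0258)–(-1.3046, 1.3046, -0.0258)  len=0.7357
  (v8,v11,v6) [--+] → (-0.0547385, 2.84264, -0.0258)–(0, 2.86531, -0.0258)  len=0.0592
  (v6,v11,v9) [+-+] → (-0.0547385, 2.84264, -0.0258)–(-2.0261, 2.0261, -0.0258)  len=2.1338
  (v10,v13,v11) [++-] → (-1.56346, 0.679669, -0.0258)–(-1.3046, 1.3046, -0.0258)  len=0.6764
  (v11,v13,v14) [-+-] → (-1.56346, 0.679669, -0.0258)–(-1.845, 0, -0.0258)  len=0.7357
  (v11,v14,v9) [--+] → (-2.04878, 1.97136, -0.0258)–(-2.0261, 2.0261, -0.0258)  len=0.0592
  (v9,v14,v12) [+-+] → (-2.04878, 1.97136, -0.0258)–(-2.86531, 0, -0.0258)  len=2.1338
  (v13,v16,v14) [++-] → (-1.58614, -0.624931, -0.0258)–(-1.845, 0, -0.0258)  len=0.6764
  (v14,v16,v17) [-+-] → (-1.58614, -0.624931, -0.0258)–(-1.3046, -1.3046, -0.0258)  len=0.7357
  (v14,v17,v12) [--+] → (-2.84264, -0.0547385, -0.0258)–(-2.86531, 0, -0.0258)  len=0.0592
  (v12,v17,v15) [+-+] → (-2.84264, -0.0547385, -0.0258)–(-2.0261, -2.0261, -0.0258)  len=2.1338
  (v16,v19,v17) [++-] → (-0.679669, -1.56346, -0.0258)–(-1.3046, -1.3046, -0.0258)  len=0.6764
  (v17,v19,v20) [-+-] → (-0.679669, -1.56346, -0.0258)–(0, -1.845, -0.0258)  len=0.7357
  (v17,v20,v15) [--+] → (-1.97136, -2.04878, -0.0258)–(-2.0261, -2.0261, -0.0258)  len=0.0592
  (v15,v20,v18) [+-+] → (-1.97136, -2.04878, -0.0258)–(0, -2.86531, -0.0258)  len=2.1338
  (v19,v22,v20) [++-] → (0.624931, -1.58614, -0.0258)–(0, -1.845, -0.0258)  len=0.6764
  (v20,v22,v23) [-+-] → (0.624931, -1.58614, -0.0258)–(1.3046, -1.3046, -0.0258)  len=0.7357
  (v20,v23,v18) [--+] → (0.0547385, -2.84264, -0.0258)–(0, -2.86531, -0.0258)  len=0.0592
  (v18,v23,v21) [+-+] → (0.0547385, -2.84264, -0.0258)–(2.0261, -2.0261, -0.0258)  len=2.1338
  (v22,v1,v23) [++-] → (1.56346, -0.679669, -0.0258)–(1.3046, -1.3046, -0.0258)  len=0.6764
  (v23,v1,v2) [-+-] → (1.56346, -0.679669, -0.0258)–(1.845, 0, -0.0258)  len=0.7357
  (v23,v2,v21) [--+] → (2.04878, -1.97136, -0.0258)–(2.0261, -2.0261, -0.0258)  len=0.0592
  (v21,v2,v0) [+-+] → (2.04878, -1.97136, -0.0258)–(2.86531, 0, -0.0258)  len=2.1338

Chained into 2 loop(s):
  loop 1: 16 segments, perimeter = 11.2968
  loop 2: 16 segments, perimeter = 17.5442
Total perimeter = 28.841


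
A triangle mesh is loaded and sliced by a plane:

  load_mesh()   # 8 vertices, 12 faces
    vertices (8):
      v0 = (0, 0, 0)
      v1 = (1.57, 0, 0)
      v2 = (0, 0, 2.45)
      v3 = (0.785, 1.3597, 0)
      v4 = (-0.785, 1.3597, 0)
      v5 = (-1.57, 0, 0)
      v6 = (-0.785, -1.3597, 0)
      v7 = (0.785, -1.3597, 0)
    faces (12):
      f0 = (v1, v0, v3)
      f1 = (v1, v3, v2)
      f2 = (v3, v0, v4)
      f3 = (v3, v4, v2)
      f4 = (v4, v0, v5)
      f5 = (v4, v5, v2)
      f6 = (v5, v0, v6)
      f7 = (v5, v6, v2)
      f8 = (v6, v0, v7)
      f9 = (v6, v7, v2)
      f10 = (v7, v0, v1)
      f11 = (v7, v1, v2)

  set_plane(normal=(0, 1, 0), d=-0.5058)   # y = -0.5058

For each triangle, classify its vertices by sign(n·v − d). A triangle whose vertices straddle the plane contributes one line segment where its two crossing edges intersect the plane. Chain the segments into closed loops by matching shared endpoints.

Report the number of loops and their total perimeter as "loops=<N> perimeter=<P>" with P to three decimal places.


Straddling triangles (6 of 12):
  (v5,v0,v6) [++-] → (-0.292015, -0.5058, 0)–(-1.27798, -0.5058, 0)  len=0.9860
  (v5,v6,v2) [+-+] → (-1.27798, -0.5058, 0)–(-0.292015, -0.5058, 1.53862)  len=1.8274
  (v6,v0,v7) [-+-] → (-0.292015, -0.5058, 0)–(0.292015, -0.5058, 0)  len=0.5840
  (v6,v7,v2) [--+] → (0.292015, -0.5058, 1.53862)–(-0.292015, -0.5058, 1.53862)  len=0.5840
  (v7,v0,v1) [-++] → (0.292015, -0.5058, 0)–(1.27798, -0.5058, 0)  len=0.9860
  (v7,v1,v2) [-++] → (1.27798, -0.5058, 0)–(0.292015, -0.5058, 1.53862)  len=1.8274

Chained into 1 loop(s):
  loop 1: 6 segments, perimeter = 6.7948
Total perimeter = 6.795

loops=1 perimeter=6.795


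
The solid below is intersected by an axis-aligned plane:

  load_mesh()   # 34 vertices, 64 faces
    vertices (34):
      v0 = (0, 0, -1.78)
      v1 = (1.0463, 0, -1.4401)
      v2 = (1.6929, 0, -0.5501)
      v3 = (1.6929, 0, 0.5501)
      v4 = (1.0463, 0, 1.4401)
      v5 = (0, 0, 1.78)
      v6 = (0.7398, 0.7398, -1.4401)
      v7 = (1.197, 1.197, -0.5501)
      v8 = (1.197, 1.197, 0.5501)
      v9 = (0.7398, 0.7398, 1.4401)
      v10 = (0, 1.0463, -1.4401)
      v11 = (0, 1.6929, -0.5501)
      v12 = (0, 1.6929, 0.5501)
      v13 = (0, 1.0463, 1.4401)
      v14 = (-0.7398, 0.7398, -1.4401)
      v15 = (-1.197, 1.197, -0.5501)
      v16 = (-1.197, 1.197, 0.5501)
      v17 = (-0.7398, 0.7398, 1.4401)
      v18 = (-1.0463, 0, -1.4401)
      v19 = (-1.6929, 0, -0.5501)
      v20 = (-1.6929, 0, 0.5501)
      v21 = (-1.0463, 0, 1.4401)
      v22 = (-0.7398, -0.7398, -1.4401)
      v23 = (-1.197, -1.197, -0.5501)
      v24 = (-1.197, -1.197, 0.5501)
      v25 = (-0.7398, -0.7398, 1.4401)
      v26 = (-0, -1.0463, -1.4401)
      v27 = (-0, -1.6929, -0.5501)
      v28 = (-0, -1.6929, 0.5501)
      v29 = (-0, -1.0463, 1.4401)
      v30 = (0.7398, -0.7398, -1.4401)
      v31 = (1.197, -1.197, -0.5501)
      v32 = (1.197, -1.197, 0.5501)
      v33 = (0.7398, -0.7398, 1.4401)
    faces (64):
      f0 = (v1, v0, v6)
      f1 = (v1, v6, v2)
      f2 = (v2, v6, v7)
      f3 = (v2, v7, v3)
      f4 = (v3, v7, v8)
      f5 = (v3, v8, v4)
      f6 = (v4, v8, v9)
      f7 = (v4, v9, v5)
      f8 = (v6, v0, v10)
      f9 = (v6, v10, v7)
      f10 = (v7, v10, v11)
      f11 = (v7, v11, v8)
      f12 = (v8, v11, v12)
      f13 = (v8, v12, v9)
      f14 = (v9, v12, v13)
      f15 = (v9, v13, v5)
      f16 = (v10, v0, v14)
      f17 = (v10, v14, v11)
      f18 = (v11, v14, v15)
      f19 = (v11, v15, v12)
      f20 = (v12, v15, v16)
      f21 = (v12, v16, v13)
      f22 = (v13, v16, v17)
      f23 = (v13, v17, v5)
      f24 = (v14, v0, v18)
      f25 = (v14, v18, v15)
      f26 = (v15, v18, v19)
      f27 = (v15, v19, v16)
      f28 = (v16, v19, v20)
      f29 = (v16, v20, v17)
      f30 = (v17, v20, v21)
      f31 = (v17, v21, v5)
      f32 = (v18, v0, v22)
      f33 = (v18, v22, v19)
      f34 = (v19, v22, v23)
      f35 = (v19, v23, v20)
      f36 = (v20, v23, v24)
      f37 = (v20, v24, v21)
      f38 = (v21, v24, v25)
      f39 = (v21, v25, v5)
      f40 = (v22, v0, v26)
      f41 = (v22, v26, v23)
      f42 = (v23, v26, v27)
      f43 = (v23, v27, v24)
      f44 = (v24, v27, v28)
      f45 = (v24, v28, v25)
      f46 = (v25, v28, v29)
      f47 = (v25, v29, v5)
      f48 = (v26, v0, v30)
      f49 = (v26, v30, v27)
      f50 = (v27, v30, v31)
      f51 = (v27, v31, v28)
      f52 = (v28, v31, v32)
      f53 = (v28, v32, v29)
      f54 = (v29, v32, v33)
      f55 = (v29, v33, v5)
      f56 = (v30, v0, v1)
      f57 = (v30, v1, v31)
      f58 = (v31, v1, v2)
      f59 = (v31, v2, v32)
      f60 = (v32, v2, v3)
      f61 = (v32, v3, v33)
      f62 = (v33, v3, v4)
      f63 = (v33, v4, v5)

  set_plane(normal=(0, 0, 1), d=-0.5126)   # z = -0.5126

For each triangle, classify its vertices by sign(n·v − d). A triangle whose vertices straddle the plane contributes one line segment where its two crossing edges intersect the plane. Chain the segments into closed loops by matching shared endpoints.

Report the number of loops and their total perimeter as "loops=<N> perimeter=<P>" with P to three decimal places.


loops=1 perimeter=10.365

Straddling triangles (16 of 64):
  (v2,v7,v3) [--+] → (1.2139, 1.1562, -0.5126)–(1.6929, 0, -0.5126)  len=1.2515
  (v3,v7,v8) [+-+] → (1.2139, 1.1562, -0.5126)–(1.197, 1.197, -0.5126)  len=0.0442
  (v7,v11,v8) [--+] → (0.0407994, 1.676, -0.5126)–(1.197, 1.197, -0.5126)  len=1.2515
  (v8,v11,v12) [+-+] → (0.0407994, 1.676, -0.5126)–(0, 1.6929, -0.5126)  len=0.0442
  (v11,v15,v12) [--+] → (-1.1562, 1.2139, -0.5126)–(0, 1.6929, -0.5126)  len=1.2515
  (v12,v15,v16) [+-+] → (-1.1562, 1.2139, -0.5126)–(-1.197, 1.197, -0.5126)  len=0.0442
  (v15,v19,v16) [--+] → (-1.676, 0.0407994, -0.5126)–(-1.197, 1.197, -0.5126)  len=1.2515
  (v16,v19,v20) [+-+] → (-1.676, 0.0407994, -0.5126)–(-1.6929, 0, -0.5126)  len=0.0442
  (v19,v23,v20) [--+] → (-1.2139, -1.1562, -0.5126)–(-1.6929, 0, -0.5126)  len=1.2515
  (v20,v23,v24) [+-+] → (-1.2139, -1.1562, -0.5126)–(-1.197, -1.197, -0.5126)  len=0.0442
  (v23,v27,v24) [--+] → (-0.0407994, -1.676, -0.5126)–(-1.197, -1.197, -0.5126)  len=1.2515
  (v24,v27,v28) [+-+] → (-0.0407994, -1.676, -0.5126)–(0, -1.6929, -0.5126)  len=0.0442
  (v27,v31,v28) [--+] → (1.1562, -1.2139, -0.5126)–(0, -1.6929, -0.5126)  len=1.2515
  (v28,v31,v32) [+-+] → (1.1562, -1.2139, -0.5126)–(1.197, -1.197, -0.5126)  len=0.0442
  (v31,v2,v32) [--+] → (1.676, -0.0407994, -0.5126)–(1.197, -1.197, -0.5126)  len=1.2515
  (v32,v2,v3) [+-+] → (1.676, -0.0407994, -0.5126)–(1.6929, 0, -0.5126)  len=0.0442

Chained into 1 loop(s):
  loop 1: 16 segments, perimeter = 10.3653
Total perimeter = 10.365


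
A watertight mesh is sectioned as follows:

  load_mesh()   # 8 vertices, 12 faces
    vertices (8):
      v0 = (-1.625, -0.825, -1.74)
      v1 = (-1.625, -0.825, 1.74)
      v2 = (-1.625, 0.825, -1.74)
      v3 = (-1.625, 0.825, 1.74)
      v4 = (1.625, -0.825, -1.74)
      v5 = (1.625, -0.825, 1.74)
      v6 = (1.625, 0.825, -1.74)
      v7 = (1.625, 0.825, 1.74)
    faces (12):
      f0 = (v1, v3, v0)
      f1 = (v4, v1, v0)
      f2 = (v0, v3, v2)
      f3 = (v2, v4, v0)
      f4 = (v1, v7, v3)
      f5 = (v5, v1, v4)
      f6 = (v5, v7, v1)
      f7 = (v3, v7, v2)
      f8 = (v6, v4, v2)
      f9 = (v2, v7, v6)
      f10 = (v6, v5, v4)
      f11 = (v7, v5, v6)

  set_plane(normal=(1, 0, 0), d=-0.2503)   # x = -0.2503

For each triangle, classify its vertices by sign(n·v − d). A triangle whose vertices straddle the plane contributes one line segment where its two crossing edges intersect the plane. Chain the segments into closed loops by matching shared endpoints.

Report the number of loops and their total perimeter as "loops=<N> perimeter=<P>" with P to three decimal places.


loops=1 perimeter=10.260

Straddling triangles (8 of 12):
  (v4,v1,v0) [+--] → (-0.2503, -0.825, 0.268014)–(-0.2503, -0.825, -1.74)  len=2.0080
  (v2,v4,v0) [-+-] → (-0.2503, 0.127075, -1.74)–(-0.2503, -0.825, -1.74)  len=0.9521
  (v1,v7,v3) [-+-] → (-0.2503, -0.127075, 1.74)–(-0.2503, 0.825, 1.74)  len=0.9521
  (v5,v1,v4) [+-+] → (-0.2503, -0.825, 1.74)–(-0.2503, -0.825, 0.268014)  len=1.4720
  (v5,v7,v1) [++-] → (-0.2503, -0.127075, 1.74)–(-0.2503, -0.825, 1.74)  len=0.6979
  (v3,v7,v2) [-+-] → (-0.2503, 0.825, 1.74)–(-0.2503, 0.825, -0.268014)  len=2.0080
  (v6,v4,v2) [++-] → (-0.2503, 0.127075, -1.74)–(-0.2503, 0.825, -1.74)  len=0.6979
  (v2,v7,v6) [-++] → (-0.2503, 0.825, -0.268014)–(-0.2503, 0.825, -1.74)  len=1.4720

Chained into 1 loop(s):
  loop 1: 8 segments, perimeter = 10.2600
Total perimeter = 10.260


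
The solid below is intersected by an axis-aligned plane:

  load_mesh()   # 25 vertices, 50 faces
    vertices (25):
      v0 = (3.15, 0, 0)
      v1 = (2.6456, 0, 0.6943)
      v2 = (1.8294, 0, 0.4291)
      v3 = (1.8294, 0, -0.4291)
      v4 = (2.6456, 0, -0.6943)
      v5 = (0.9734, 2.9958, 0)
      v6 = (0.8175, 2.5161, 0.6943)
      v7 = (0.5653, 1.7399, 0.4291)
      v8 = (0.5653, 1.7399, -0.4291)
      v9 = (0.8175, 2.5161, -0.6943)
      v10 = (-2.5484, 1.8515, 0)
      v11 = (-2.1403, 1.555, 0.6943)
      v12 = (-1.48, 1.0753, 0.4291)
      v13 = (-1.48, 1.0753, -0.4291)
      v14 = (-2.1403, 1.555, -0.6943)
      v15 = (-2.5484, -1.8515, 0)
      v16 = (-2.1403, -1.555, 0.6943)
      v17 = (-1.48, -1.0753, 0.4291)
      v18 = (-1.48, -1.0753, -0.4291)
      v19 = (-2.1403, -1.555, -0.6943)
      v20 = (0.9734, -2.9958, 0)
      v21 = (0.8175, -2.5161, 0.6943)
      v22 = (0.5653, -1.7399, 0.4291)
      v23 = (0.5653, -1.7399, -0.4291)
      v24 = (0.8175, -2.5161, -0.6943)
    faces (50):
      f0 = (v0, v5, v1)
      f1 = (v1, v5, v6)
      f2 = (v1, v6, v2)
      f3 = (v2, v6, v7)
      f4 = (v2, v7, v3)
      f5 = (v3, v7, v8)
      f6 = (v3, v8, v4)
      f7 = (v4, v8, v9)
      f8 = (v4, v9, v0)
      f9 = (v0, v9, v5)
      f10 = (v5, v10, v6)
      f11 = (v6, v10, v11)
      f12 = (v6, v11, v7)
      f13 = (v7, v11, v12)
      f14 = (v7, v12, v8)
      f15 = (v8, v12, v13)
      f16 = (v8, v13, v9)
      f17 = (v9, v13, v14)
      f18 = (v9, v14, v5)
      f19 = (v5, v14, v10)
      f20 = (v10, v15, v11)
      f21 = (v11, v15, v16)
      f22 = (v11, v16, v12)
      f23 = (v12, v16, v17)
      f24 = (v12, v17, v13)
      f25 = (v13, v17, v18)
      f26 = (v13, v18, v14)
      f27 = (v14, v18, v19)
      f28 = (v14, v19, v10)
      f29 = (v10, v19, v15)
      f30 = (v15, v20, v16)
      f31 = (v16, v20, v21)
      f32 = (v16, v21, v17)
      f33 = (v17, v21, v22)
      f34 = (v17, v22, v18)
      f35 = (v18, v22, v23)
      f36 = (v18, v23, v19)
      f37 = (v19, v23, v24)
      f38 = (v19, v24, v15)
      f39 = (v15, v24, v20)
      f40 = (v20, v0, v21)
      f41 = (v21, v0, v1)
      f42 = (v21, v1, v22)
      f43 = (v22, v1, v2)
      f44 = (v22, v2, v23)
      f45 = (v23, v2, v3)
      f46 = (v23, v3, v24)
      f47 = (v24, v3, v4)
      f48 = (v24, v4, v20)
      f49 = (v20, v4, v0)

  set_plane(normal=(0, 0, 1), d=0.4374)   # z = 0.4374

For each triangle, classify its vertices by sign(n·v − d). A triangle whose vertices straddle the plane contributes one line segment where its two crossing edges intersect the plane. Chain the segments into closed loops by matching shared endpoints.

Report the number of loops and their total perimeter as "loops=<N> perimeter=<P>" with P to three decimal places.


Straddling triangles (20 of 50):
  (v0,v5,v1) [--+] → (2.02686, 1.10848, 0.4374)–(2.83223, 0, 0.4374)  len=1.3702
  (v1,v5,v6) [+-+] → (2.02686, 1.10848, 0.4374)–(0.875185, 2.6936, 0.4374)  len=1.9593
  (v1,v6,v2) [++-] → (1.79773, 0.0787467, 0.4374)–(1.85494, 0, 0.4374)  len=0.0973
  (v2,v6,v7) [-+-] → (1.79773, 0.0787467, 0.4374)–(0.573193, 1.76419, 0.4374)  len=2.0833
  (v5,v10,v6) [--+] → (-0.427927, 2.27019, 0.4374)–(0.875185, 2.6936, 0.4374)  len=1.3702
  (v6,v10,v11) [+-+] → (-0.427927, 2.27019, 0.4374)–(-2.2913, 1.66471, 0.4374)  len=1.9593
  (v6,v11,v7) [++-] → (0.480622, 1.73411, 0.4374)–(0.573193, 1.76419, 0.4374)  len=0.0973
  (v7,v11,v12) [-+-] → (0.480622, 1.73411, 0.4374)–(-1.50067, 1.09031, 0.4374)  len=2.0833
  (v10,v15,v11) [--+] → (-2.2913, 0.294551, 0.4374)–(-2.2913, 1.66471, 0.4374)  len=1.3702
  (v11,v15,v16) [+-+] → (-2.2913, 0.294551, 0.4374)–(-2.2913, -1.66471, 0.4374)  len=1.9593
  (v11,v16,v12) [++-] → (-1.50067, 0.992979, 0.4374)–(-1.50067, 1.09031, 0.4374)  len=0.0973
  (v12,v16,v17) [-+-] → (-1.50067, 0.992979, 0.4374)–(-1.50067, -1.09031, 0.4374)  len=2.0833
  (v15,v20,v16) [--+] → (-0.988191, -2.08811, 0.4374)–(-2.2913, -1.66471, 0.4374)  len=1.3702
  (v16,v20,v21) [+-+] → (-0.988191, -2.08811, 0.4374)–(0.875185, -2.6936, 0.4374)  len=1.9593
  (v16,v21,v17) [++-] → (-1.40809, -1.12039, 0.4374)–(-1.50067, -1.09031, 0.4374)  len=0.0973
  (v17,v21,v22) [-+-] → (-1.40809, -1.12039, 0.4374)–(0.573193, -1.76419, 0.4374)  len=2.0833
  (v20,v0,v21) [--+] → (1.68056, -1.58511, 0.4374)–(0.875185, -2.6936, 0.4374)  len=1.3702
  (v21,v0,v1) [+-+] → (1.68056, -1.58511, 0.4374)–(2.83223, 0, 0.4374)  len=1.9593
  (v21,v1,v22) [++-] → (0.630407, -1.68545, 0.4374)–(0.573193, -1.76419, 0.4374)  len=0.0973
  (v22,v1,v2) [-+-] → (0.630407, -1.68545, 0.4374)–(1.85494, 0, 0.4374)  len=2.0833

Chained into 2 loop(s):
  loop 1: 10 segments, perimeter = 16.6473
  loop 2: 10 segments, perimeter = 10.9031
Total perimeter = 27.550

loops=2 perimeter=27.550


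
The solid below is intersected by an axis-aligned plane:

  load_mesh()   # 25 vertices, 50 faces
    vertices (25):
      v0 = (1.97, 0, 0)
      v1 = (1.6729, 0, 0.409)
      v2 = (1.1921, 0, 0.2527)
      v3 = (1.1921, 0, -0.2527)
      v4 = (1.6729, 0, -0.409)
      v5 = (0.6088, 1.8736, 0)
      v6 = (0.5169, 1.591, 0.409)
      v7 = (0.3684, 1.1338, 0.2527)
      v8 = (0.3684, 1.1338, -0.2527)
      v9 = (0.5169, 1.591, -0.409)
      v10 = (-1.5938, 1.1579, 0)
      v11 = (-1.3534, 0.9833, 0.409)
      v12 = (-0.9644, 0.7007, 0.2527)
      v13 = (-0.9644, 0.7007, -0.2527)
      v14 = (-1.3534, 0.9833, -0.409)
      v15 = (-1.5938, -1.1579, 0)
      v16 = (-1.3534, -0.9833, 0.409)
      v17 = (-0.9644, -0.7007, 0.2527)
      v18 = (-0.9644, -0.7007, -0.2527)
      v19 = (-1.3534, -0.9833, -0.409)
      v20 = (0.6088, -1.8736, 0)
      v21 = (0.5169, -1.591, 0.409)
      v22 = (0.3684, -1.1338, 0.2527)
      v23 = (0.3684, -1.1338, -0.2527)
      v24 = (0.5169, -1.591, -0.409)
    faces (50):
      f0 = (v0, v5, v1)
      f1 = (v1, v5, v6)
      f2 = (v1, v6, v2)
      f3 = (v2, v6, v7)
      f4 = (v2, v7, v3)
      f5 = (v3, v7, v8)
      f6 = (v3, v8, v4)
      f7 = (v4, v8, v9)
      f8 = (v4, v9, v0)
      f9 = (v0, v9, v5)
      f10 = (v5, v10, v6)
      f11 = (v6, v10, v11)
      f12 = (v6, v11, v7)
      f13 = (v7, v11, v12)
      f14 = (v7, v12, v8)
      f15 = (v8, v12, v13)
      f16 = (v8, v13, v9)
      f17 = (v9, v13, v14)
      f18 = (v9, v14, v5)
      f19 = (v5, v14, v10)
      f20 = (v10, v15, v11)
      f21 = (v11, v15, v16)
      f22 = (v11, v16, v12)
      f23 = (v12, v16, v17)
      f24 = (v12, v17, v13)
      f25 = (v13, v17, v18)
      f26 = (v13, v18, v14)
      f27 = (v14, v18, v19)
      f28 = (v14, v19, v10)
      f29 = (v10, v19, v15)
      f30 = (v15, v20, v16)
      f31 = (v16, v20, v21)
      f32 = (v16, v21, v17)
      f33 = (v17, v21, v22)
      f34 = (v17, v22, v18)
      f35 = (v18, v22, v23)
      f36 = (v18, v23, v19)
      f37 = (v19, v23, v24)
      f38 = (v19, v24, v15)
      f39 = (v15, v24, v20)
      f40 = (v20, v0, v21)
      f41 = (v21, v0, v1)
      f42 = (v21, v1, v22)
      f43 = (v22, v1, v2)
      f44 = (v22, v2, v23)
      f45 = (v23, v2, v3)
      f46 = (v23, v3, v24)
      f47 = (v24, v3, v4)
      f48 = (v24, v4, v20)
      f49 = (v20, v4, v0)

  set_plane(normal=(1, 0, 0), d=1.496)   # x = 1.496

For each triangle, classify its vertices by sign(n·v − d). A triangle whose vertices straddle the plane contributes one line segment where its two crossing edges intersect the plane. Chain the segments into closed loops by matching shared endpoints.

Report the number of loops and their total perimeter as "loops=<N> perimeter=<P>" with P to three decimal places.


loops=1 perimeter=3.314

Straddling triangles (14 of 50):
  (v0,v5,v1) [+-+] → (1.496, 0.652429, 0)–(1.496, 0.311474, 0.341006)  len=0.4822
  (v1,v5,v6) [+--] → (1.496, 0.311474, 0.341006)–(1.496, 0.243467, 0.409)  len=0.0962
  (v1,v6,v2) [+--] → (1.496, 0.243467, 0.409)–(1.496, 0, 0.351493)  len=0.2502
  (v3,v8,v4) [--+] → (1.496, 0.153752, -0.387805)–(1.496, 0, -0.351493)  len=0.1580
  (v4,v8,v9) [+--] → (1.496, 0.153752, -0.387805)–(1.496, 0.243467, -0.409)  len=0.0922
  (v4,v9,v0) [+-+] → (1.496, 0.243467, -0.409)–(1.496, 0.518983, -0.133415)  len=0.3897
  (v0,v9,v5) [+--] → (1.496, 0.518983, -0.133415)–(1.496, 0.652429, 0)  len=0.1887
  (v20,v0,v21) [-+-] → (1.496, -0.652429, 0)–(1.496, -0.518983, 0.133415)  len=0.1887
  (v21,v0,v1) [-++] → (1.496, -0.518983, 0.133415)–(1.496, -0.243467, 0.409)  len=0.3897
  (v21,v1,v22) [-+-] → (1.496, -0.243467, 0.409)–(1.496, -0.153752, 0.387805)  len=0.0922
  (v22,v1,v2) [-+-] → (1.496, -0.153752, 0.387805)–(1.496, 0, 0.351493)  len=0.1580
  (v24,v3,v4) [--+] → (1.496, 0, -0.351493)–(1.496, -0.243467, -0.409)  len=0.2502
  (v24,v4,v20) [-+-] → (1.496, -0.243467, -0.409)–(1.496, -0.311474, -0.341006)  len=0.0962
  (v20,v4,v0) [-++] → (1.496, -0.311474, -0.341006)–(1.496, -0.652429, 0)  len=0.4822

Chained into 1 loop(s):
  loop 1: 14 segments, perimeter = 3.3142
Total perimeter = 3.314


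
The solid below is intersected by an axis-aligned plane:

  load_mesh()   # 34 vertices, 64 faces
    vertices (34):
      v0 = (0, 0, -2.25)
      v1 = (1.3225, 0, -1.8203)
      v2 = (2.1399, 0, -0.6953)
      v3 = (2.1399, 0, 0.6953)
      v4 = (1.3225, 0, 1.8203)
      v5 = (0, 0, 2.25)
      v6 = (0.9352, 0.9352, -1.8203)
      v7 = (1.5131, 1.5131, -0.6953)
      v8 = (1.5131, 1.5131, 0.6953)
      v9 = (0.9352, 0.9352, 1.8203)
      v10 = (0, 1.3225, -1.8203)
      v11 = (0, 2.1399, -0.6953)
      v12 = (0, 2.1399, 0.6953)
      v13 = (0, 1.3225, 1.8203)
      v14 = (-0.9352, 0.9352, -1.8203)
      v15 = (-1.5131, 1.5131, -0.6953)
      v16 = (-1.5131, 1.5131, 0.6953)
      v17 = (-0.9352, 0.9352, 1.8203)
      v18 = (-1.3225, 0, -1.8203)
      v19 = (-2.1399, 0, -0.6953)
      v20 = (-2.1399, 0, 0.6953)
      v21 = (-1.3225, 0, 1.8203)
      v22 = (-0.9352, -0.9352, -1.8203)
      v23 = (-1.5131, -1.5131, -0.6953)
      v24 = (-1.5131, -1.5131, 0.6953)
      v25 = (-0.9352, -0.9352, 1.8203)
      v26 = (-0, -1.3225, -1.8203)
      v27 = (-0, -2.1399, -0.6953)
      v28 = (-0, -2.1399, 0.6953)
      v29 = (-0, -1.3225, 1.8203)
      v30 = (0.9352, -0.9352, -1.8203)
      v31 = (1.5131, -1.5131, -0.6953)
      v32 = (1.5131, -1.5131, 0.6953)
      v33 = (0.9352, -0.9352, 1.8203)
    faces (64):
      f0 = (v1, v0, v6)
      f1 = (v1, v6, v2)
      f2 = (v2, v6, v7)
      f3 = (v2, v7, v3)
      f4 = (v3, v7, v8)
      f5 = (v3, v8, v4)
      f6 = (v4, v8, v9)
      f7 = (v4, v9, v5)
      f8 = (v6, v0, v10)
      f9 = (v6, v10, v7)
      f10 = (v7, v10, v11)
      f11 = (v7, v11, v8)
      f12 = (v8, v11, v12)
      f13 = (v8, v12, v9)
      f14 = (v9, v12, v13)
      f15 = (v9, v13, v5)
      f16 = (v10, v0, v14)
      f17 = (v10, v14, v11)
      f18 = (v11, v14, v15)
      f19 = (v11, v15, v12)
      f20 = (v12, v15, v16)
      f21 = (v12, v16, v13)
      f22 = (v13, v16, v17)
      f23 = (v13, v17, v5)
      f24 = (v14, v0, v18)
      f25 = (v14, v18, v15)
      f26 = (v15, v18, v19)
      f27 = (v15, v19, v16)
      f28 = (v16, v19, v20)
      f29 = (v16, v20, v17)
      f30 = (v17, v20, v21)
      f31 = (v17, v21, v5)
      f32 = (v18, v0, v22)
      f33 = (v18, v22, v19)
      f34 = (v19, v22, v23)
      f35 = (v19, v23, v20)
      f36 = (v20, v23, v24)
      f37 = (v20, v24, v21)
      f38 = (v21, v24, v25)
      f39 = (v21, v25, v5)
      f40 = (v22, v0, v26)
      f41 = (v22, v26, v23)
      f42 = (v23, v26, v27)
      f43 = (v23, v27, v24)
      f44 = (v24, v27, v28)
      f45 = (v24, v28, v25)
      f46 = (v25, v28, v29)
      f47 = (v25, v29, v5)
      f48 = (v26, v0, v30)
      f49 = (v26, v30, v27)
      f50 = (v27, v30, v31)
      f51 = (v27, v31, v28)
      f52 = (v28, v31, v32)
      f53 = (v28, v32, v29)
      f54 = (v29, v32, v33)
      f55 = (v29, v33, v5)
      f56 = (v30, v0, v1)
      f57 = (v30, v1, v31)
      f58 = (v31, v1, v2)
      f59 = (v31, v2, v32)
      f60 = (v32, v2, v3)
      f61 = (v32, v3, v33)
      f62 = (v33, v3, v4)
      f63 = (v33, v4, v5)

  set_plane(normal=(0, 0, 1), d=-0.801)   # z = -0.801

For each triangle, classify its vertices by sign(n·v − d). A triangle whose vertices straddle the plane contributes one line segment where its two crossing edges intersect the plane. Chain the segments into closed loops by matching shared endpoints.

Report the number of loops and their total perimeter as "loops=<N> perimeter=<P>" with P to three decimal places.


Straddling triangles (16 of 64):
  (v1,v6,v2) [--+] → (2.02671, 0.0878672, -0.801)–(2.0631, 0, -0.801)  len=0.0951
  (v2,v6,v7) [+-+] → (2.02671, 0.0878672, -0.801)–(1.4588, 1.4588, -0.801)  len=1.4839
  (v6,v10,v7) [--+] → (1.37094, 1.49519, -0.801)–(1.4588, 1.4588, -0.801)  len=0.0951
  (v7,v10,v11) [+-+] → (1.37094, 1.49519, -0.801)–(0, 2.0631, -0.801)  len=1.4839
  (v10,v14,v11) [--+] → (-0.0878672, 2.02671, -0.801)–(0, 2.0631, -0.801)  len=0.0951
  (v11,v14,v15) [+-+] → (-0.0878672, 2.02671, -0.801)–(-1.4588, 1.4588, -0.801)  len=1.4839
  (v14,v18,v15) [--+] → (-1.49519, 1.37094, -0.801)–(-1.4588, 1.4588, -0.801)  len=0.0951
  (v15,v18,v19) [+-+] → (-1.49519, 1.37094, -0.801)–(-2.0631, 0, -0.801)  len=1.4839
  (v18,v22,v19) [--+] → (-2.02671, -0.0878672, -0.801)–(-2.0631, 0, -0.801)  len=0.0951
  (v19,v22,v23) [+-+] → (-2.02671, -0.0878672, -0.801)–(-1.4588, -1.4588, -0.801)  len=1.4839
  (v22,v26,v23) [--+] → (-1.37094, -1.49519, -0.801)–(-1.4588, -1.4588, -0.801)  len=0.0951
  (v23,v26,v27) [+-+] → (-1.37094, -1.49519, -0.801)–(0, -2.0631, -0.801)  len=1.4839
  (v26,v30,v27) [--+] → (0.0878672, -2.02671, -0.801)–(0, -2.0631, -0.801)  len=0.0951
  (v27,v30,v31) [+-+] → (0.0878672, -2.02671, -0.801)–(1.4588, -1.4588, -0.801)  len=1.4839
  (v30,v1,v31) [--+] → (1.49519, -1.37094, -0.801)–(1.4588, -1.4588, -0.801)  len=0.0951
  (v31,v1,v2) [+-+] → (1.49519, -1.37094, -0.801)–(2.0631, 0, -0.801)  len=1.4839

Chained into 1 loop(s):
  loop 1: 16 segments, perimeter = 12.6321
Total perimeter = 12.632

loops=1 perimeter=12.632


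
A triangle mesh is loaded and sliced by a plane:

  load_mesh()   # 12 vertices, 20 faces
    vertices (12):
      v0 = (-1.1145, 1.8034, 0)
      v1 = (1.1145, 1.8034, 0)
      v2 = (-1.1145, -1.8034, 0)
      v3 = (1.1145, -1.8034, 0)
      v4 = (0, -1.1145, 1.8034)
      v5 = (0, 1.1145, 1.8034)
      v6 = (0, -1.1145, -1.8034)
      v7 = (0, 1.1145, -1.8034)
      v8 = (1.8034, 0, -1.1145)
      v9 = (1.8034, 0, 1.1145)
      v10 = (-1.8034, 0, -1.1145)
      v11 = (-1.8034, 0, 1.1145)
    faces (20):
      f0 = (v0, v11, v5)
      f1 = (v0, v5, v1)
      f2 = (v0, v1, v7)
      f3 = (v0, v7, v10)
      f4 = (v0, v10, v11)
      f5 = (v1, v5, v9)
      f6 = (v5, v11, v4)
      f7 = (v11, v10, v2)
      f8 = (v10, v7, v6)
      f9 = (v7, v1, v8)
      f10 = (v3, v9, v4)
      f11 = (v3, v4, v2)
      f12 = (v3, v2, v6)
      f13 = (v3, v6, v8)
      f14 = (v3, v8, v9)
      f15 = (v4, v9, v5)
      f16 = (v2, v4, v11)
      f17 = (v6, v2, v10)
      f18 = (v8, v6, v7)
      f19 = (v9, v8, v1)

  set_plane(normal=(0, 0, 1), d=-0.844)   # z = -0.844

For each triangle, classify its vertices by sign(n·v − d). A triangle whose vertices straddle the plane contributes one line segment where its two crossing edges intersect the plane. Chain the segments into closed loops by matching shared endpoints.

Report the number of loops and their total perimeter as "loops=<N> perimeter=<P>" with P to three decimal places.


Straddling triangles (10 of 20):
  (v0,v1,v7) [++-] → (0.592909, 1.48099, -0.844)–(-0.592909, 1.48099, -0.844)  len=1.1858
  (v0,v7,v10) [+--] → (-0.592909, 1.48099, -0.844)–(-1.6362, 0.437703, -0.844)  len=1.4754
  (v0,v10,v11) [+-+] → (-1.6362, 0.437703, -0.844)–(-1.8034, 0, -0.844)  len=0.4686
  (v11,v10,v2) [+-+] → (-1.8034, 0, -0.844)–(-1.6362, -0.437703, -0.844)  len=0.4686
  (v7,v1,v8) [-+-] → (0.592909, 1.48099, -0.844)–(1.6362, 0.437703, -0.844)  len=1.4754
  (v3,v2,v6) [++-] → (-0.592909, -1.48099, -0.844)–(0.592909, -1.48099, -0.844)  len=1.1858
  (v3,v6,v8) [+--] → (0.592909, -1.48099, -0.844)–(1.6362, -0.437703, -0.844)  len=1.4754
  (v3,v8,v9) [+-+] → (1.6362, -0.437703, -0.844)–(1.8034, 0, -0.844)  len=0.4686
  (v6,v2,v10) [-+-] → (-0.592909, -1.48099, -0.844)–(-1.6362, -0.437703, -0.844)  len=1.4754
  (v9,v8,v1) [+-+] → (1.8034, 0, -0.844)–(1.6362, 0.437703, -0.844)  len=0.4686

Chained into 1 loop(s):
  loop 1: 10 segments, perimeter = 10.1476
Total perimeter = 10.148

loops=1 perimeter=10.148


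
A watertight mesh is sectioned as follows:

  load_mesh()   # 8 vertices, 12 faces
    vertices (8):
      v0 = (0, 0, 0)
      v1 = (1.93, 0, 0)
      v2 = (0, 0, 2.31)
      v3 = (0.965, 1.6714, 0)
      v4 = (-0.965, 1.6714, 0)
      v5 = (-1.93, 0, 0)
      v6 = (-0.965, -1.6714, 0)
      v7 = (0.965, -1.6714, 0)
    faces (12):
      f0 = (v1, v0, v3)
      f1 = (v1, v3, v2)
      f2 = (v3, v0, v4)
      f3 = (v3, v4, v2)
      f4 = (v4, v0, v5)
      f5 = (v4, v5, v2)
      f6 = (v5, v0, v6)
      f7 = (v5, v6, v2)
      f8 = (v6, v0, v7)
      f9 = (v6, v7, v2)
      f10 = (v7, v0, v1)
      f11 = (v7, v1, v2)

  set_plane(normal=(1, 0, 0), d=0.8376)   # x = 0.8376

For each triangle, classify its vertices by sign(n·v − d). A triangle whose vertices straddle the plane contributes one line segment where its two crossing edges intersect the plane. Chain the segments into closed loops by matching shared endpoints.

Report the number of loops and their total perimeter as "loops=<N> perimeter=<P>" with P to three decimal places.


Straddling triangles (8 of 12):
  (v1,v0,v3) [+-+] → (0.8376, 0, 0)–(0.8376, 1.45074, 0)  len=1.4507
  (v1,v3,v2) [++-] → (0.8376, 1.45074, 0.304968)–(0.8376, 0, 1.30748)  len=1.7634
  (v3,v0,v4) [+--] → (0.8376, 1.45074, 0)–(0.8376, 1.6714, 0)  len=0.2207
  (v3,v4,v2) [+--] → (0.8376, 1.6714, 0)–(0.8376, 1.45074, 0.304968)  len=0.3764
  (v6,v0,v7) [--+] → (0.8376, -1.45074, 0)–(0.8376, -1.6714, 0)  len=0.2207
  (v6,v7,v2) [-+-] → (0.8376, -1.6714, 0)–(0.8376, -1.45074, 0.304968)  len=0.3764
  (v7,v0,v1) [+-+] → (0.8376, -1.45074, 0)–(0.8376, 0, 0)  len=1.4507
  (v7,v1,v2) [++-] → (0.8376, 0, 1.30748)–(0.8376, -1.45074, 0.304968)  len=1.7634

Chained into 1 loop(s):
  loop 1: 8 segments, perimeter = 7.6225
Total perimeter = 7.623

loops=1 perimeter=7.623


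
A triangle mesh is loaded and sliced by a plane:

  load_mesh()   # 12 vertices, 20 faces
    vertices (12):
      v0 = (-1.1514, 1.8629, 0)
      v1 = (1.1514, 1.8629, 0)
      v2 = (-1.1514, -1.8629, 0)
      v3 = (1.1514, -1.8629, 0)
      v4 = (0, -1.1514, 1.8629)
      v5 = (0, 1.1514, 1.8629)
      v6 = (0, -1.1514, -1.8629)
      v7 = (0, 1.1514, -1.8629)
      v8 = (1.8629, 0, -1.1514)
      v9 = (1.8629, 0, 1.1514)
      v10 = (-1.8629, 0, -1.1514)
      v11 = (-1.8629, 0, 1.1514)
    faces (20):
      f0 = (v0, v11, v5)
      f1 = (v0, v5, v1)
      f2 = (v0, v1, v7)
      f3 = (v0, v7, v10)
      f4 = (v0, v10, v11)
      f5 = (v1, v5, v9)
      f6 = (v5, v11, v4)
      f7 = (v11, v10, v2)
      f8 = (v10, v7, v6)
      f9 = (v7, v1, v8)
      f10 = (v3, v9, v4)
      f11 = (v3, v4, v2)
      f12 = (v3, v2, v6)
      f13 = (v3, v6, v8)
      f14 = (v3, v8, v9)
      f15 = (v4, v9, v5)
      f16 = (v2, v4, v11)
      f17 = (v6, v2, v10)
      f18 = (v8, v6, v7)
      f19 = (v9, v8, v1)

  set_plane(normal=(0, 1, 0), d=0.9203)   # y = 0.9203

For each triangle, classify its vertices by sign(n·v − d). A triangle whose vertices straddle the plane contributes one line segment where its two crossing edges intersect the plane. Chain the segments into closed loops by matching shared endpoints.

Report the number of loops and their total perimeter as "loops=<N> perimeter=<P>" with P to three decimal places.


loops=1 perimeter=10.366

Straddling triangles (10 of 20):
  (v0,v11,v5) [+-+] → (-1.51141, 0.9203, 0.582591)–(-0.373907, 0.9203, 1.72009)  len=1.6087
  (v0,v7,v10) [++-] → (-0.373907, 0.9203, -1.72009)–(-1.51141, 0.9203, -0.582591)  len=1.6087
  (v0,v10,v11) [+--] → (-1.51141, 0.9203, -0.582591)–(-1.51141, 0.9203, 0.582591)  len=1.1652
  (v1,v5,v9) [++-] → (0.373907, 0.9203, 1.72009)–(1.51141, 0.9203, 0.582591)  len=1.6087
  (v5,v11,v4) [+--] → (-0.373907, 0.9203, 1.72009)–(0, 0.9203, 1.8629)  len=0.4002
  (v10,v7,v6) [-+-] → (-0.373907, 0.9203, -1.72009)–(0, 0.9203, -1.8629)  len=0.4002
  (v7,v1,v8) [++-] → (1.51141, 0.9203, -0.582591)–(0.373907, 0.9203, -1.72009)  len=1.6087
  (v4,v9,v5) [--+] → (0.373907, 0.9203, 1.72009)–(0, 0.9203, 1.8629)  len=0.4002
  (v8,v6,v7) [--+] → (0, 0.9203, -1.8629)–(0.373907, 0.9203, -1.72009)  len=0.4002
  (v9,v8,v1) [--+] → (1.51141, 0.9203, -0.582591)–(1.51141, 0.9203, 0.582591)  len=1.1652

Chained into 1 loop(s):
  loop 1: 10 segments, perimeter = 10.3660
Total perimeter = 10.366


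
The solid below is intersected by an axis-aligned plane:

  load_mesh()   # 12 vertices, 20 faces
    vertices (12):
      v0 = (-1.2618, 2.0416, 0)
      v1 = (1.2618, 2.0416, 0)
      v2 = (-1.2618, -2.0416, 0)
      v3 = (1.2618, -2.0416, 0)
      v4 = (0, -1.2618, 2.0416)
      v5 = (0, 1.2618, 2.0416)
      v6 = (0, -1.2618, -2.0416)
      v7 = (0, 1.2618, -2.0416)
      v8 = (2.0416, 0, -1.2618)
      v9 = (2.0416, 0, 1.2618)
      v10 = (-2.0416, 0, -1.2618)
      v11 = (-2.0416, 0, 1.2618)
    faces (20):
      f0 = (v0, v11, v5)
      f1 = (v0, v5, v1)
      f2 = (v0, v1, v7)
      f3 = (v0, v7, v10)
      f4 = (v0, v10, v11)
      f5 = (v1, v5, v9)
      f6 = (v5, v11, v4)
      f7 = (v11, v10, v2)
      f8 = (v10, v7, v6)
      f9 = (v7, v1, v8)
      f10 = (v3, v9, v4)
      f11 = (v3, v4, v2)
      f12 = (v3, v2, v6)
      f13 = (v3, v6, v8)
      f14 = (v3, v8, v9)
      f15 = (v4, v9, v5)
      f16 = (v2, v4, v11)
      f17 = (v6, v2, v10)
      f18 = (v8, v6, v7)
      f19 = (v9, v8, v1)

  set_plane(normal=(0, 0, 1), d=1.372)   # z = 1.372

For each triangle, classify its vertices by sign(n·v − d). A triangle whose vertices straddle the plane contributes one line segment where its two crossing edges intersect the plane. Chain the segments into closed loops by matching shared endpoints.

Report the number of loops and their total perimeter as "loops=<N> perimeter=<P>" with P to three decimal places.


loops=1 perimeter=9.945

Straddling triangles (8 of 20):
  (v0,v11,v5) [--+] → (-1.75308, 0.178315, 1.372)–(-0.413843, 1.51756, 1.372)  len=1.8940
  (v0,v5,v1) [-+-] → (-0.413843, 1.51756, 1.372)–(0.413843, 1.51756, 1.372)  len=0.8277
  (v1,v5,v9) [-+-] → (0.413843, 1.51756, 1.372)–(1.75308, 0.178315, 1.372)  len=1.8940
  (v5,v11,v4) [+-+] → (-1.75308, 0.178315, 1.372)–(-1.75308, -0.178315, 1.372)  len=0.3566
  (v3,v9,v4) [--+] → (1.75308, -0.178315, 1.372)–(0.413843, -1.51756, 1.372)  len=1.8940
  (v3,v4,v2) [-+-] → (0.413843, -1.51756, 1.372)–(-0.413843, -1.51756, 1.372)  len=0.8277
  (v4,v9,v5) [+-+] → (1.75308, -0.178315, 1.372)–(1.75308, 0.178315, 1.372)  len=0.3566
  (v2,v4,v11) [-+-] → (-0.413843, -1.51756, 1.372)–(-1.75308, -0.178315, 1.372)  len=1.8940

Chained into 1 loop(s):
  loop 1: 8 segments, perimeter = 9.9445
Total perimeter = 9.945


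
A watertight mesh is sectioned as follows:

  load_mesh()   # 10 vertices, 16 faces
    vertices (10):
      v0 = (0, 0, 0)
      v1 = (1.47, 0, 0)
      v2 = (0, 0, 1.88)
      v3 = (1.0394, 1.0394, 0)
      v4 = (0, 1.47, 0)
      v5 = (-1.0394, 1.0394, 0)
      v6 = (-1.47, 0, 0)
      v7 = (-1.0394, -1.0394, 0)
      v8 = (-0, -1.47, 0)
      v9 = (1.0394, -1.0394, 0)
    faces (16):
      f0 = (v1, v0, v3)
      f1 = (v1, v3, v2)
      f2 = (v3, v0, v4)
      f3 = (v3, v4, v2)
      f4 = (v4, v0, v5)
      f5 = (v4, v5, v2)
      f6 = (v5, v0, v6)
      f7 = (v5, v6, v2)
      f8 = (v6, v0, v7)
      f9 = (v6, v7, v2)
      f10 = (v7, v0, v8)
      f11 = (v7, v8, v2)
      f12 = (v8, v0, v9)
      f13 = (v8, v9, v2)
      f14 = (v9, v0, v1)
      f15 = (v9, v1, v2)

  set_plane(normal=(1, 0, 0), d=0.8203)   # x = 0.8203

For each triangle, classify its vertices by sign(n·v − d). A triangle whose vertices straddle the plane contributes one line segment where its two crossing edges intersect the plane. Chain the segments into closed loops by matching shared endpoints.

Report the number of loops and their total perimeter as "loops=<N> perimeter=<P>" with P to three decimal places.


Straddling triangles (8 of 16):
  (v1,v0,v3) [+-+] → (0.8203, 0, 0)–(0.8203, 0.8203, 0)  len=0.8203
  (v1,v3,v2) [++-] → (0.8203, 0.8203, 0.396294)–(0.8203, 0, 0.830909)  len=0.9283
  (v3,v0,v4) [+--] → (0.8203, 0.8203, 0)–(0.8203, 1.13017, 0)  len=0.3099
  (v3,v4,v2) [+--] → (0.8203, 1.13017, 0)–(0.8203, 0.8203, 0.396294)  len=0.5031
  (v8,v0,v9) [--+] → (0.8203, -0.8203, 0)–(0.8203, -1.13017, 0)  len=0.3099
  (v8,v9,v2) [-+-] → (0.8203, -1.13017, 0)–(0.8203, -0.8203, 0.396294)  len=0.5031
  (v9,v0,v1) [+-+] → (0.8203, -0.8203, 0)–(0.8203, 0, 0)  len=0.8203
  (v9,v1,v2) [++-] → (0.8203, 0, 0.830909)–(0.8203, -0.8203, 0.396294)  len=0.9283

Chained into 1 loop(s):
  loop 1: 8 segments, perimeter = 5.1231
Total perimeter = 5.123

loops=1 perimeter=5.123
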